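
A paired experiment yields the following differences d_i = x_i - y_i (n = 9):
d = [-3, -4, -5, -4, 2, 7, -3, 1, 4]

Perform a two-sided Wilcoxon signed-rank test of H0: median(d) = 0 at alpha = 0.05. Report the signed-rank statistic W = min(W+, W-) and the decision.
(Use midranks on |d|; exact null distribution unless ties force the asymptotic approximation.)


Step 1: Drop any zero differences (none here) and take |d_i|.
|d| = [3, 4, 5, 4, 2, 7, 3, 1, 4]
Step 2: Midrank |d_i| (ties get averaged ranks).
ranks: |3|->3.5, |4|->6, |5|->8, |4|->6, |2|->2, |7|->9, |3|->3.5, |1|->1, |4|->6
Step 3: Attach original signs; sum ranks with positive sign and with negative sign.
W+ = 2 + 9 + 1 + 6 = 18
W- = 3.5 + 6 + 8 + 6 + 3.5 = 27
(Check: W+ + W- = 45 should equal n(n+1)/2 = 45.)
Step 4: Test statistic W = min(W+, W-) = 18.
Step 5: Ties in |d|, so use the tie-corrected normal approximation.
        E[W] = n(n+1)/4 = 9*10/4 = 22.5.
        Tie groups: |d|=3 (t=2), |d|=4 (t=3); sum(t^3 - t) = 30.
        Var[W] = n(n+1)(2n+1)/24 - sum(t^3-t)/48 = 1710/24 - 30/48 = 70.625.
        z = (W - E[W]) / sqrt(Var[W]) = (18 - 22.5) / 8.4039 = -0.5355.
        Two-sided p = 2*Phi(z) = 0.592326.
Step 6: alpha = 0.05. fail to reject H0.

W+ = 18, W- = 27, W = min = 18, p = 0.592326, fail to reject H0.


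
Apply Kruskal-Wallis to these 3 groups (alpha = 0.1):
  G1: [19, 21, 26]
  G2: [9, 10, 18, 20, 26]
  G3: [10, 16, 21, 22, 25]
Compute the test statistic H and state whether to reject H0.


Step 1: Combine all N = 13 observations and assign midranks.
sorted (value, group, rank): (9,G2,1), (10,G2,2.5), (10,G3,2.5), (16,G3,4), (18,G2,5), (19,G1,6), (20,G2,7), (21,G1,8.5), (21,G3,8.5), (22,G3,10), (25,G3,11), (26,G1,12.5), (26,G2,12.5)
Step 2: Sum ranks within each group.
R_1 = 27 (n_1 = 3)
R_2 = 28 (n_2 = 5)
R_3 = 36 (n_3 = 5)
Step 3: H = 12/(N(N+1)) * sum(R_i^2/n_i) - 3(N+1)
     = 12/(13*14) * (27^2/3 + 28^2/5 + 36^2/5) - 3*14
     = 0.065934 * 659 - 42
     = 1.450549.
Step 4: Ties present; correction factor C = 1 - 18/(13^3 - 13) = 0.991758. Corrected H = 1.450549 / 0.991758 = 1.462604.
Step 5: Under H0, H ~ chi^2(2); p-value = 0.481282.
Step 6: alpha = 0.1. fail to reject H0.

H = 1.4626, df = 2, p = 0.481282, fail to reject H0.


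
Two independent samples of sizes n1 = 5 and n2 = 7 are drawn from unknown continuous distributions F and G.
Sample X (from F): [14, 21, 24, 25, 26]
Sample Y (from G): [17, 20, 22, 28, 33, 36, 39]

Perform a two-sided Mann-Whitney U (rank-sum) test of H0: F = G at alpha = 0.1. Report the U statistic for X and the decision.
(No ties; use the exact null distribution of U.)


Step 1: Combine and sort all 12 observations; assign midranks.
sorted (value, group): (14,X), (17,Y), (20,Y), (21,X), (22,Y), (24,X), (25,X), (26,X), (28,Y), (33,Y), (36,Y), (39,Y)
ranks: 14->1, 17->2, 20->3, 21->4, 22->5, 24->6, 25->7, 26->8, 28->9, 33->10, 36->11, 39->12
Step 2: Rank sum for X: R1 = 1 + 4 + 6 + 7 + 8 = 26.
Step 3: U_X = R1 - n1(n1+1)/2 = 26 - 5*6/2 = 26 - 15 = 11.
       U_Y = n1*n2 - U_X = 35 - 11 = 24.
Step 4: No ties, so the exact null distribution of U (based on enumerating the C(12,5) = 792 equally likely rank assignments) gives the two-sided p-value.
Step 5: p-value = 0.343434; compare to alpha = 0.1. fail to reject H0.

U_X = 11, p = 0.343434, fail to reject H0 at alpha = 0.1.


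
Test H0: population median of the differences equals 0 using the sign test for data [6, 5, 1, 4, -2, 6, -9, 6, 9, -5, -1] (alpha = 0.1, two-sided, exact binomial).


Step 1: Discard zero differences. Original n = 11; n_eff = number of nonzero differences = 11.
Nonzero differences (with sign): +6, +5, +1, +4, -2, +6, -9, +6, +9, -5, -1
Step 2: Count signs: positive = 7, negative = 4.
Step 3: Under H0: P(positive) = 0.5, so the number of positives S ~ Bin(11, 0.5).
Step 4: Two-sided exact p-value = sum of Bin(11,0.5) probabilities at or below the observed probability = 0.548828.
Step 5: alpha = 0.1. fail to reject H0.

n_eff = 11, pos = 7, neg = 4, p = 0.548828, fail to reject H0.


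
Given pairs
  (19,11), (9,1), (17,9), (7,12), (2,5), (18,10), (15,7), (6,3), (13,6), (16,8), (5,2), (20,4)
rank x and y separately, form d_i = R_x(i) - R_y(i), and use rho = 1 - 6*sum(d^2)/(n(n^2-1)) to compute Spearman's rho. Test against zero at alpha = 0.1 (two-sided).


Step 1: Rank x and y separately (midranks; no ties here).
rank(x): 19->11, 9->5, 17->9, 7->4, 2->1, 18->10, 15->7, 6->3, 13->6, 16->8, 5->2, 20->12
rank(y): 11->11, 1->1, 9->9, 12->12, 5->5, 10->10, 7->7, 3->3, 6->6, 8->8, 2->2, 4->4
Step 2: d_i = R_x(i) - R_y(i); compute d_i^2.
  (11-11)^2=0, (5-1)^2=16, (9-9)^2=0, (4-12)^2=64, (1-5)^2=16, (10-10)^2=0, (7-7)^2=0, (3-3)^2=0, (6-6)^2=0, (8-8)^2=0, (2-2)^2=0, (12-4)^2=64
sum(d^2) = 160.
Step 3: rho = 1 - 6*160 / (12*(12^2 - 1)) = 1 - 960/1716 = 0.440559.
Step 4: Under H0, t = rho * sqrt((n-2)/(1-rho^2)) = 1.5519 ~ t(10).
Step 5: Two-sided p-value from the t-distribution with 10 df = 0.151735.
Step 6: alpha = 0.1. fail to reject H0.

rho = 0.4406, p = 0.151735, fail to reject H0 at alpha = 0.1.


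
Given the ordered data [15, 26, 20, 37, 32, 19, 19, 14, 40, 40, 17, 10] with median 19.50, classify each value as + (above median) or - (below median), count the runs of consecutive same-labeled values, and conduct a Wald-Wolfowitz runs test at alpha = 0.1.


Step 1: Compute median = 19.50; label A = above, B = below.
Labels in order: BAAAABBBAABB  (n_A = 6, n_B = 6)
Step 2: Count runs R = 5.
Step 3: Under H0 (random ordering), E[R] = 2*n_A*n_B/(n_A+n_B) + 1 = 2*6*6/12 + 1 = 7.0000.
        Var[R] = 2*n_A*n_B*(2*n_A*n_B - n_A - n_B) / ((n_A+n_B)^2 * (n_A+n_B-1)) = 4320/1584 = 2.7273.
        SD[R] = 1.6514.
Step 4: Continuity-corrected z = (R + 0.5 - E[R]) / SD[R] = (5 + 0.5 - 7.0000) / 1.6514 = -0.9083.
Step 5: Two-sided p-value via normal approximation = 2*(1 - Phi(|z|)) = 0.363722.
Step 6: alpha = 0.1. fail to reject H0.

R = 5, z = -0.9083, p = 0.363722, fail to reject H0.


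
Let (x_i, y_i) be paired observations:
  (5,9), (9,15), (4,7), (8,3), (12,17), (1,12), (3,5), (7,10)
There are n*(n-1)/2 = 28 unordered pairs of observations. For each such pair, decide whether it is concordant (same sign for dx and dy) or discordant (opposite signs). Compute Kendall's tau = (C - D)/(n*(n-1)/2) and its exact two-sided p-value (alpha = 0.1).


Step 1: Enumerate the 28 unordered pairs (i,j) with i<j and classify each by sign(x_j-x_i) * sign(y_j-y_i).
  (1,2):dx=+4,dy=+6->C; (1,3):dx=-1,dy=-2->C; (1,4):dx=+3,dy=-6->D; (1,5):dx=+7,dy=+8->C
  (1,6):dx=-4,dy=+3->D; (1,7):dx=-2,dy=-4->C; (1,8):dx=+2,dy=+1->C; (2,3):dx=-5,dy=-8->C
  (2,4):dx=-1,dy=-12->C; (2,5):dx=+3,dy=+2->C; (2,6):dx=-8,dy=-3->C; (2,7):dx=-6,dy=-10->C
  (2,8):dx=-2,dy=-5->C; (3,4):dx=+4,dy=-4->D; (3,5):dx=+8,dy=+10->C; (3,6):dx=-3,dy=+5->D
  (3,7):dx=-1,dy=-2->C; (3,8):dx=+3,dy=+3->C; (4,5):dx=+4,dy=+14->C; (4,6):dx=-7,dy=+9->D
  (4,7):dx=-5,dy=+2->D; (4,8):dx=-1,dy=+7->D; (5,6):dx=-11,dy=-5->C; (5,7):dx=-9,dy=-12->C
  (5,8):dx=-5,dy=-7->C; (6,7):dx=+2,dy=-7->D; (6,8):dx=+6,dy=-2->D; (7,8):dx=+4,dy=+5->C
Step 2: C = 19, D = 9, total pairs = 28.
Step 3: tau = (C - D)/(n(n-1)/2) = (19 - 9)/28 = 0.357143.
Step 4: Exact two-sided p-value (enumerate n! = 40320 permutations of y under H0): p = 0.275099.
Step 5: alpha = 0.1. fail to reject H0.

tau_b = 0.3571 (C=19, D=9), p = 0.275099, fail to reject H0.


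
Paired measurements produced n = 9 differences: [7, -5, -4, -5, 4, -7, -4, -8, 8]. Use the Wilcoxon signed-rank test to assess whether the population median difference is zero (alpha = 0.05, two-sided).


Step 1: Drop any zero differences (none here) and take |d_i|.
|d| = [7, 5, 4, 5, 4, 7, 4, 8, 8]
Step 2: Midrank |d_i| (ties get averaged ranks).
ranks: |7|->6.5, |5|->4.5, |4|->2, |5|->4.5, |4|->2, |7|->6.5, |4|->2, |8|->8.5, |8|->8.5
Step 3: Attach original signs; sum ranks with positive sign and with negative sign.
W+ = 6.5 + 2 + 8.5 = 17
W- = 4.5 + 2 + 4.5 + 6.5 + 2 + 8.5 = 28
(Check: W+ + W- = 45 should equal n(n+1)/2 = 45.)
Step 4: Test statistic W = min(W+, W-) = 17.
Step 5: Ties in |d|, so use the tie-corrected normal approximation.
        E[W] = n(n+1)/4 = 9*10/4 = 22.5.
        Tie groups: |d|=4 (t=3), |d|=5 (t=2), |d|=7 (t=2), |d|=8 (t=2); sum(t^3 - t) = 42.
        Var[W] = n(n+1)(2n+1)/24 - sum(t^3-t)/48 = 1710/24 - 42/48 = 70.375.
        z = (W - E[W]) / sqrt(Var[W]) = (17 - 22.5) / 8.3890 = -0.6556.
        Two-sided p = 2*Phi(z) = 0.512067.
Step 6: alpha = 0.05. fail to reject H0.

W+ = 17, W- = 28, W = min = 17, p = 0.512067, fail to reject H0.


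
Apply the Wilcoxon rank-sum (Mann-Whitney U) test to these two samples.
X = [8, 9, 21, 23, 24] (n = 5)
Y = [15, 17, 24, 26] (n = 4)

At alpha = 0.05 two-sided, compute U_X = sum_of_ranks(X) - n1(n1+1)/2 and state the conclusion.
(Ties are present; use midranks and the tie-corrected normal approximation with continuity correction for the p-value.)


Step 1: Combine and sort all 9 observations; assign midranks.
sorted (value, group): (8,X), (9,X), (15,Y), (17,Y), (21,X), (23,X), (24,X), (24,Y), (26,Y)
ranks: 8->1, 9->2, 15->3, 17->4, 21->5, 23->6, 24->7.5, 24->7.5, 26->9
Step 2: Rank sum for X: R1 = 1 + 2 + 5 + 6 + 7.5 = 21.5.
Step 3: U_X = R1 - n1(n1+1)/2 = 21.5 - 5*6/2 = 21.5 - 15 = 6.5.
       U_Y = n1*n2 - U_X = 20 - 6.5 = 13.5.
Step 4: Ties are present, so use the tie-corrected normal approximation (with continuity correction) for the p-value.
Step 5: p-value = 0.460558; compare to alpha = 0.05. fail to reject H0.

U_X = 6.5, p = 0.460558, fail to reject H0 at alpha = 0.05.


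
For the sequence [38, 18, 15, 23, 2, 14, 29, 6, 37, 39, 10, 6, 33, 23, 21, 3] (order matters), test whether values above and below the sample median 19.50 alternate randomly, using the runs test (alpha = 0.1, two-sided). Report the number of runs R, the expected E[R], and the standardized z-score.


Step 1: Compute median = 19.50; label A = above, B = below.
Labels in order: ABBABBABAABBAAAB  (n_A = 8, n_B = 8)
Step 2: Count runs R = 10.
Step 3: Under H0 (random ordering), E[R] = 2*n_A*n_B/(n_A+n_B) + 1 = 2*8*8/16 + 1 = 9.0000.
        Var[R] = 2*n_A*n_B*(2*n_A*n_B - n_A - n_B) / ((n_A+n_B)^2 * (n_A+n_B-1)) = 14336/3840 = 3.7333.
        SD[R] = 1.9322.
Step 4: Continuity-corrected z = (R - 0.5 - E[R]) / SD[R] = (10 - 0.5 - 9.0000) / 1.9322 = 0.2588.
Step 5: Two-sided p-value via normal approximation = 2*(1 - Phi(|z|)) = 0.795809.
Step 6: alpha = 0.1. fail to reject H0.

R = 10, z = 0.2588, p = 0.795809, fail to reject H0.


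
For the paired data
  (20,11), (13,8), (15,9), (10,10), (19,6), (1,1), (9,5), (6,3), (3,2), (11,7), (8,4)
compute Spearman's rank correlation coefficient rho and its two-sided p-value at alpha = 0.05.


Step 1: Rank x and y separately (midranks; no ties here).
rank(x): 20->11, 13->8, 15->9, 10->6, 19->10, 1->1, 9->5, 6->3, 3->2, 11->7, 8->4
rank(y): 11->11, 8->8, 9->9, 10->10, 6->6, 1->1, 5->5, 3->3, 2->2, 7->7, 4->4
Step 2: d_i = R_x(i) - R_y(i); compute d_i^2.
  (11-11)^2=0, (8-8)^2=0, (9-9)^2=0, (6-10)^2=16, (10-6)^2=16, (1-1)^2=0, (5-5)^2=0, (3-3)^2=0, (2-2)^2=0, (7-7)^2=0, (4-4)^2=0
sum(d^2) = 32.
Step 3: rho = 1 - 6*32 / (11*(11^2 - 1)) = 1 - 192/1320 = 0.854545.
Step 4: Under H0, t = rho * sqrt((n-2)/(1-rho^2)) = 4.9360 ~ t(9).
Step 5: Two-sided p-value from the t-distribution with 9 df = 0.000807.
Step 6: alpha = 0.05. reject H0.

rho = 0.8545, p = 0.000807, reject H0 at alpha = 0.05.


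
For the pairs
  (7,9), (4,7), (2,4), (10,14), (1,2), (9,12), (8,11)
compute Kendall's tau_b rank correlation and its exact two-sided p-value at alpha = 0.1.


Step 1: Enumerate the 21 unordered pairs (i,j) with i<j and classify each by sign(x_j-x_i) * sign(y_j-y_i).
  (1,2):dx=-3,dy=-2->C; (1,3):dx=-5,dy=-5->C; (1,4):dx=+3,dy=+5->C; (1,5):dx=-6,dy=-7->C
  (1,6):dx=+2,dy=+3->C; (1,7):dx=+1,dy=+2->C; (2,3):dx=-2,dy=-3->C; (2,4):dx=+6,dy=+7->C
  (2,5):dx=-3,dy=-5->C; (2,6):dx=+5,dy=+5->C; (2,7):dx=+4,dy=+4->C; (3,4):dx=+8,dy=+10->C
  (3,5):dx=-1,dy=-2->C; (3,6):dx=+7,dy=+8->C; (3,7):dx=+6,dy=+7->C; (4,5):dx=-9,dy=-12->C
  (4,6):dx=-1,dy=-2->C; (4,7):dx=-2,dy=-3->C; (5,6):dx=+8,dy=+10->C; (5,7):dx=+7,dy=+9->C
  (6,7):dx=-1,dy=-1->C
Step 2: C = 21, D = 0, total pairs = 21.
Step 3: tau = (C - D)/(n(n-1)/2) = (21 - 0)/21 = 1.000000.
Step 4: Exact two-sided p-value (enumerate n! = 5040 permutations of y under H0): p = 0.000397.
Step 5: alpha = 0.1. reject H0.

tau_b = 1.0000 (C=21, D=0), p = 0.000397, reject H0.


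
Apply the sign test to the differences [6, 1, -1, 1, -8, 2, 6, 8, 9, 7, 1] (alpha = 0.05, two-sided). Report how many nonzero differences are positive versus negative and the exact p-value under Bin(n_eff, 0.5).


Step 1: Discard zero differences. Original n = 11; n_eff = number of nonzero differences = 11.
Nonzero differences (with sign): +6, +1, -1, +1, -8, +2, +6, +8, +9, +7, +1
Step 2: Count signs: positive = 9, negative = 2.
Step 3: Under H0: P(positive) = 0.5, so the number of positives S ~ Bin(11, 0.5).
Step 4: Two-sided exact p-value = sum of Bin(11,0.5) probabilities at or below the observed probability = 0.065430.
Step 5: alpha = 0.05. fail to reject H0.

n_eff = 11, pos = 9, neg = 2, p = 0.065430, fail to reject H0.


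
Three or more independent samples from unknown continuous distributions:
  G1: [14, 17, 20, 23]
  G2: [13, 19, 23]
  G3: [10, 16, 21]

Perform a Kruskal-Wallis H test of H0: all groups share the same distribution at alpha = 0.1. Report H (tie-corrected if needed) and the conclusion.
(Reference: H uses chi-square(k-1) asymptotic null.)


Step 1: Combine all N = 10 observations and assign midranks.
sorted (value, group, rank): (10,G3,1), (13,G2,2), (14,G1,3), (16,G3,4), (17,G1,5), (19,G2,6), (20,G1,7), (21,G3,8), (23,G1,9.5), (23,G2,9.5)
Step 2: Sum ranks within each group.
R_1 = 24.5 (n_1 = 4)
R_2 = 17.5 (n_2 = 3)
R_3 = 13 (n_3 = 3)
Step 3: H = 12/(N(N+1)) * sum(R_i^2/n_i) - 3(N+1)
     = 12/(10*11) * (24.5^2/4 + 17.5^2/3 + 13^2/3) - 3*11
     = 0.109091 * 308.479 - 33
     = 0.652273.
Step 4: Ties present; correction factor C = 1 - 6/(10^3 - 10) = 0.993939. Corrected H = 0.652273 / 0.993939 = 0.656250.
Step 5: Under H0, H ~ chi^2(2); p-value = 0.720273.
Step 6: alpha = 0.1. fail to reject H0.

H = 0.6563, df = 2, p = 0.720273, fail to reject H0.


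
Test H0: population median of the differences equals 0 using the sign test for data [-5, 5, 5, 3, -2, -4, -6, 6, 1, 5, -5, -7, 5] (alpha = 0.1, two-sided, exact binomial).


Step 1: Discard zero differences. Original n = 13; n_eff = number of nonzero differences = 13.
Nonzero differences (with sign): -5, +5, +5, +3, -2, -4, -6, +6, +1, +5, -5, -7, +5
Step 2: Count signs: positive = 7, negative = 6.
Step 3: Under H0: P(positive) = 0.5, so the number of positives S ~ Bin(13, 0.5).
Step 4: Two-sided exact p-value = sum of Bin(13,0.5) probabilities at or below the observed probability = 1.000000.
Step 5: alpha = 0.1. fail to reject H0.

n_eff = 13, pos = 7, neg = 6, p = 1.000000, fail to reject H0.


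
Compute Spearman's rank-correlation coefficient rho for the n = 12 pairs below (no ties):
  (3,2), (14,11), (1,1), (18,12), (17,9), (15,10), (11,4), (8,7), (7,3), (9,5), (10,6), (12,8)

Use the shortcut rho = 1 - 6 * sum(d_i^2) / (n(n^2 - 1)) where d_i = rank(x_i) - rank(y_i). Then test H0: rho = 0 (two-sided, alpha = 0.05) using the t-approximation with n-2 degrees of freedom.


Step 1: Rank x and y separately (midranks; no ties here).
rank(x): 3->2, 14->9, 1->1, 18->12, 17->11, 15->10, 11->7, 8->4, 7->3, 9->5, 10->6, 12->8
rank(y): 2->2, 11->11, 1->1, 12->12, 9->9, 10->10, 4->4, 7->7, 3->3, 5->5, 6->6, 8->8
Step 2: d_i = R_x(i) - R_y(i); compute d_i^2.
  (2-2)^2=0, (9-11)^2=4, (1-1)^2=0, (12-12)^2=0, (11-9)^2=4, (10-10)^2=0, (7-4)^2=9, (4-7)^2=9, (3-3)^2=0, (5-5)^2=0, (6-6)^2=0, (8-8)^2=0
sum(d^2) = 26.
Step 3: rho = 1 - 6*26 / (12*(12^2 - 1)) = 1 - 156/1716 = 0.909091.
Step 4: Under H0, t = rho * sqrt((n-2)/(1-rho^2)) = 6.9007 ~ t(10).
Step 5: Two-sided p-value from the t-distribution with 10 df = 0.000042.
Step 6: alpha = 0.05. reject H0.

rho = 0.9091, p = 0.000042, reject H0 at alpha = 0.05.


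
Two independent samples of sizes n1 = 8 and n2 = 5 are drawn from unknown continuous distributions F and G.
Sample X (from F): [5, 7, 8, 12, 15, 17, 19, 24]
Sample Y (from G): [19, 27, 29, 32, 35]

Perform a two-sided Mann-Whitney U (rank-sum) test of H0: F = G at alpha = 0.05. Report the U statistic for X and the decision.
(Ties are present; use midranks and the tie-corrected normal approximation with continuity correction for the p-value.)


Step 1: Combine and sort all 13 observations; assign midranks.
sorted (value, group): (5,X), (7,X), (8,X), (12,X), (15,X), (17,X), (19,X), (19,Y), (24,X), (27,Y), (29,Y), (32,Y), (35,Y)
ranks: 5->1, 7->2, 8->3, 12->4, 15->5, 17->6, 19->7.5, 19->7.5, 24->9, 27->10, 29->11, 32->12, 35->13
Step 2: Rank sum for X: R1 = 1 + 2 + 3 + 4 + 5 + 6 + 7.5 + 9 = 37.5.
Step 3: U_X = R1 - n1(n1+1)/2 = 37.5 - 8*9/2 = 37.5 - 36 = 1.5.
       U_Y = n1*n2 - U_X = 40 - 1.5 = 38.5.
Step 4: Ties are present, so use the tie-corrected normal approximation (with continuity correction) for the p-value.
Step 5: p-value = 0.008326; compare to alpha = 0.05. reject H0.

U_X = 1.5, p = 0.008326, reject H0 at alpha = 0.05.


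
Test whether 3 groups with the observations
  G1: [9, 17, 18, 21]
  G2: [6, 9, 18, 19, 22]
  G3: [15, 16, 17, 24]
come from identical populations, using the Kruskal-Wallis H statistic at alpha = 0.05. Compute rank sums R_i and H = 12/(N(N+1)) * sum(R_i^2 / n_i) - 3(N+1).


Step 1: Combine all N = 13 observations and assign midranks.
sorted (value, group, rank): (6,G2,1), (9,G1,2.5), (9,G2,2.5), (15,G3,4), (16,G3,5), (17,G1,6.5), (17,G3,6.5), (18,G1,8.5), (18,G2,8.5), (19,G2,10), (21,G1,11), (22,G2,12), (24,G3,13)
Step 2: Sum ranks within each group.
R_1 = 28.5 (n_1 = 4)
R_2 = 34 (n_2 = 5)
R_3 = 28.5 (n_3 = 4)
Step 3: H = 12/(N(N+1)) * sum(R_i^2/n_i) - 3(N+1)
     = 12/(13*14) * (28.5^2/4 + 34^2/5 + 28.5^2/4) - 3*14
     = 0.065934 * 637.325 - 42
     = 0.021429.
Step 4: Ties present; correction factor C = 1 - 18/(13^3 - 13) = 0.991758. Corrected H = 0.021429 / 0.991758 = 0.021607.
Step 5: Under H0, H ~ chi^2(2); p-value = 0.989255.
Step 6: alpha = 0.05. fail to reject H0.

H = 0.0216, df = 2, p = 0.989255, fail to reject H0.


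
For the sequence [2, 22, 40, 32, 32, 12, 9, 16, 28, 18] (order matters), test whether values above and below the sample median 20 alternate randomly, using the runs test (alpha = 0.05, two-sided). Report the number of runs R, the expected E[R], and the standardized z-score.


Step 1: Compute median = 20; label A = above, B = below.
Labels in order: BAAAABBBAB  (n_A = 5, n_B = 5)
Step 2: Count runs R = 5.
Step 3: Under H0 (random ordering), E[R] = 2*n_A*n_B/(n_A+n_B) + 1 = 2*5*5/10 + 1 = 6.0000.
        Var[R] = 2*n_A*n_B*(2*n_A*n_B - n_A - n_B) / ((n_A+n_B)^2 * (n_A+n_B-1)) = 2000/900 = 2.2222.
        SD[R] = 1.4907.
Step 4: Continuity-corrected z = (R + 0.5 - E[R]) / SD[R] = (5 + 0.5 - 6.0000) / 1.4907 = -0.3354.
Step 5: Two-sided p-value via normal approximation = 2*(1 - Phi(|z|)) = 0.737316.
Step 6: alpha = 0.05. fail to reject H0.

R = 5, z = -0.3354, p = 0.737316, fail to reject H0.


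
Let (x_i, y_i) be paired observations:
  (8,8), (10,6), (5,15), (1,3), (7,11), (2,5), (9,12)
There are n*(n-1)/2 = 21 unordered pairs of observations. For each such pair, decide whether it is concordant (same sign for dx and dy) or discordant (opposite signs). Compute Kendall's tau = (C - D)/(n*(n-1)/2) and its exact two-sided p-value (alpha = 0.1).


Step 1: Enumerate the 21 unordered pairs (i,j) with i<j and classify each by sign(x_j-x_i) * sign(y_j-y_i).
  (1,2):dx=+2,dy=-2->D; (1,3):dx=-3,dy=+7->D; (1,4):dx=-7,dy=-5->C; (1,5):dx=-1,dy=+3->D
  (1,6):dx=-6,dy=-3->C; (1,7):dx=+1,dy=+4->C; (2,3):dx=-5,dy=+9->D; (2,4):dx=-9,dy=-3->C
  (2,5):dx=-3,dy=+5->D; (2,6):dx=-8,dy=-1->C; (2,7):dx=-1,dy=+6->D; (3,4):dx=-4,dy=-12->C
  (3,5):dx=+2,dy=-4->D; (3,6):dx=-3,dy=-10->C; (3,7):dx=+4,dy=-3->D; (4,5):dx=+6,dy=+8->C
  (4,6):dx=+1,dy=+2->C; (4,7):dx=+8,dy=+9->C; (5,6):dx=-5,dy=-6->C; (5,7):dx=+2,dy=+1->C
  (6,7):dx=+7,dy=+7->C
Step 2: C = 13, D = 8, total pairs = 21.
Step 3: tau = (C - D)/(n(n-1)/2) = (13 - 8)/21 = 0.238095.
Step 4: Exact two-sided p-value (enumerate n! = 5040 permutations of y under H0): p = 0.561905.
Step 5: alpha = 0.1. fail to reject H0.

tau_b = 0.2381 (C=13, D=8), p = 0.561905, fail to reject H0.


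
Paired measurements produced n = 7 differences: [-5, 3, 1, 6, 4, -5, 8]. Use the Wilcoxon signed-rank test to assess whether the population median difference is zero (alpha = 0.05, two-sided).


Step 1: Drop any zero differences (none here) and take |d_i|.
|d| = [5, 3, 1, 6, 4, 5, 8]
Step 2: Midrank |d_i| (ties get averaged ranks).
ranks: |5|->4.5, |3|->2, |1|->1, |6|->6, |4|->3, |5|->4.5, |8|->7
Step 3: Attach original signs; sum ranks with positive sign and with negative sign.
W+ = 2 + 1 + 6 + 3 + 7 = 19
W- = 4.5 + 4.5 = 9
(Check: W+ + W- = 28 should equal n(n+1)/2 = 28.)
Step 4: Test statistic W = min(W+, W-) = 9.
Step 5: Ties in |d|, so use the tie-corrected normal approximation.
        E[W] = n(n+1)/4 = 7*8/4 = 14.
        Tie groups: |d|=5 (t=2); sum(t^3 - t) = 6.
        Var[W] = n(n+1)(2n+1)/24 - sum(t^3-t)/48 = 840/24 - 6/48 = 34.875.
        z = (W - E[W]) / sqrt(Var[W]) = (9 - 14) / 5.9055 = -0.8467.
        Two-sided p = 2*Phi(z) = 0.397180.
Step 6: alpha = 0.05. fail to reject H0.

W+ = 19, W- = 9, W = min = 9, p = 0.397180, fail to reject H0.


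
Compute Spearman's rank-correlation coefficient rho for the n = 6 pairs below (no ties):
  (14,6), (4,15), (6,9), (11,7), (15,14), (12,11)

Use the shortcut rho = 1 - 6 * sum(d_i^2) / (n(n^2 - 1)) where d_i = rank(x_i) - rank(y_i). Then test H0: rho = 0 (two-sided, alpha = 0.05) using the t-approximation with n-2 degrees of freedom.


Step 1: Rank x and y separately (midranks; no ties here).
rank(x): 14->5, 4->1, 6->2, 11->3, 15->6, 12->4
rank(y): 6->1, 15->6, 9->3, 7->2, 14->5, 11->4
Step 2: d_i = R_x(i) - R_y(i); compute d_i^2.
  (5-1)^2=16, (1-6)^2=25, (2-3)^2=1, (3-2)^2=1, (6-5)^2=1, (4-4)^2=0
sum(d^2) = 44.
Step 3: rho = 1 - 6*44 / (6*(6^2 - 1)) = 1 - 264/210 = -0.257143.
Step 4: Under H0, t = rho * sqrt((n-2)/(1-rho^2)) = -0.5322 ~ t(4).
Step 5: Two-sided p-value from the t-distribution with 4 df = 0.622787.
Step 6: alpha = 0.05. fail to reject H0.

rho = -0.2571, p = 0.622787, fail to reject H0 at alpha = 0.05.


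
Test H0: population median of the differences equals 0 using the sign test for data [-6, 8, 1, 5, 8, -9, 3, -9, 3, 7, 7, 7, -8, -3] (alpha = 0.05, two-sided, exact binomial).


Step 1: Discard zero differences. Original n = 14; n_eff = number of nonzero differences = 14.
Nonzero differences (with sign): -6, +8, +1, +5, +8, -9, +3, -9, +3, +7, +7, +7, -8, -3
Step 2: Count signs: positive = 9, negative = 5.
Step 3: Under H0: P(positive) = 0.5, so the number of positives S ~ Bin(14, 0.5).
Step 4: Two-sided exact p-value = sum of Bin(14,0.5) probabilities at or below the observed probability = 0.423950.
Step 5: alpha = 0.05. fail to reject H0.

n_eff = 14, pos = 9, neg = 5, p = 0.423950, fail to reject H0.


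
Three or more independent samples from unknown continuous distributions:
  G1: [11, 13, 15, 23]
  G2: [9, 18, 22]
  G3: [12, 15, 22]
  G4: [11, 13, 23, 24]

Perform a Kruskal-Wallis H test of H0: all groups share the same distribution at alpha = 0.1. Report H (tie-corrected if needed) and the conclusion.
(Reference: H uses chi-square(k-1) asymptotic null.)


Step 1: Combine all N = 14 observations and assign midranks.
sorted (value, group, rank): (9,G2,1), (11,G1,2.5), (11,G4,2.5), (12,G3,4), (13,G1,5.5), (13,G4,5.5), (15,G1,7.5), (15,G3,7.5), (18,G2,9), (22,G2,10.5), (22,G3,10.5), (23,G1,12.5), (23,G4,12.5), (24,G4,14)
Step 2: Sum ranks within each group.
R_1 = 28 (n_1 = 4)
R_2 = 20.5 (n_2 = 3)
R_3 = 22 (n_3 = 3)
R_4 = 34.5 (n_4 = 4)
Step 3: H = 12/(N(N+1)) * sum(R_i^2/n_i) - 3(N+1)
     = 12/(14*15) * (28^2/4 + 20.5^2/3 + 22^2/3 + 34.5^2/4) - 3*15
     = 0.057143 * 794.979 - 45
     = 0.427381.
Step 4: Ties present; correction factor C = 1 - 30/(14^3 - 14) = 0.989011. Corrected H = 0.427381 / 0.989011 = 0.432130.
Step 5: Under H0, H ~ chi^2(3); p-value = 0.933528.
Step 6: alpha = 0.1. fail to reject H0.

H = 0.4321, df = 3, p = 0.933528, fail to reject H0.


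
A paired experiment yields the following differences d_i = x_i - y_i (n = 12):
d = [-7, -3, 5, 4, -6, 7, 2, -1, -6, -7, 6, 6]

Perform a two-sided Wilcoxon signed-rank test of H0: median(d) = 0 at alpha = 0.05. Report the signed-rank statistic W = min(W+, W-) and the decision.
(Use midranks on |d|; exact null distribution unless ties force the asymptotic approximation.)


Step 1: Drop any zero differences (none here) and take |d_i|.
|d| = [7, 3, 5, 4, 6, 7, 2, 1, 6, 7, 6, 6]
Step 2: Midrank |d_i| (ties get averaged ranks).
ranks: |7|->11, |3|->3, |5|->5, |4|->4, |6|->7.5, |7|->11, |2|->2, |1|->1, |6|->7.5, |7|->11, |6|->7.5, |6|->7.5
Step 3: Attach original signs; sum ranks with positive sign and with negative sign.
W+ = 5 + 4 + 11 + 2 + 7.5 + 7.5 = 37
W- = 11 + 3 + 7.5 + 1 + 7.5 + 11 = 41
(Check: W+ + W- = 78 should equal n(n+1)/2 = 78.)
Step 4: Test statistic W = min(W+, W-) = 37.
Step 5: Ties in |d|, so use the tie-corrected normal approximation.
        E[W] = n(n+1)/4 = 12*13/4 = 39.
        Tie groups: |d|=6 (t=4), |d|=7 (t=3); sum(t^3 - t) = 84.
        Var[W] = n(n+1)(2n+1)/24 - sum(t^3-t)/48 = 3900/24 - 84/48 = 160.75.
        z = (W - E[W]) / sqrt(Var[W]) = (37 - 39) / 12.6787 = -0.1577.
        Two-sided p = 2*Phi(z) = 0.874658.
Step 6: alpha = 0.05. fail to reject H0.

W+ = 37, W- = 41, W = min = 37, p = 0.874658, fail to reject H0.


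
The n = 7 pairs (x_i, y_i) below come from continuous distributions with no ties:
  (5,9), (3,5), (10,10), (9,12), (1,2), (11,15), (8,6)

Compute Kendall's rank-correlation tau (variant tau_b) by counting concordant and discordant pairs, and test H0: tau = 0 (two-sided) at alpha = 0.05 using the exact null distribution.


Step 1: Enumerate the 21 unordered pairs (i,j) with i<j and classify each by sign(x_j-x_i) * sign(y_j-y_i).
  (1,2):dx=-2,dy=-4->C; (1,3):dx=+5,dy=+1->C; (1,4):dx=+4,dy=+3->C; (1,5):dx=-4,dy=-7->C
  (1,6):dx=+6,dy=+6->C; (1,7):dx=+3,dy=-3->D; (2,3):dx=+7,dy=+5->C; (2,4):dx=+6,dy=+7->C
  (2,5):dx=-2,dy=-3->C; (2,6):dx=+8,dy=+10->C; (2,7):dx=+5,dy=+1->C; (3,4):dx=-1,dy=+2->D
  (3,5):dx=-9,dy=-8->C; (3,6):dx=+1,dy=+5->C; (3,7):dx=-2,dy=-4->C; (4,5):dx=-8,dy=-10->C
  (4,6):dx=+2,dy=+3->C; (4,7):dx=-1,dy=-6->C; (5,6):dx=+10,dy=+13->C; (5,7):dx=+7,dy=+4->C
  (6,7):dx=-3,dy=-9->C
Step 2: C = 19, D = 2, total pairs = 21.
Step 3: tau = (C - D)/(n(n-1)/2) = (19 - 2)/21 = 0.809524.
Step 4: Exact two-sided p-value (enumerate n! = 5040 permutations of y under H0): p = 0.010714.
Step 5: alpha = 0.05. reject H0.

tau_b = 0.8095 (C=19, D=2), p = 0.010714, reject H0.


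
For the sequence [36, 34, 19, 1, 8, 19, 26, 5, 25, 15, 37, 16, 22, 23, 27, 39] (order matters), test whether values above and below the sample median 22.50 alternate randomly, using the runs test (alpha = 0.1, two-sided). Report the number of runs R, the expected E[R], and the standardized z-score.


Step 1: Compute median = 22.50; label A = above, B = below.
Labels in order: AABBBBABABABBAAA  (n_A = 8, n_B = 8)
Step 2: Count runs R = 9.
Step 3: Under H0 (random ordering), E[R] = 2*n_A*n_B/(n_A+n_B) + 1 = 2*8*8/16 + 1 = 9.0000.
        Var[R] = 2*n_A*n_B*(2*n_A*n_B - n_A - n_B) / ((n_A+n_B)^2 * (n_A+n_B-1)) = 14336/3840 = 3.7333.
        SD[R] = 1.9322.
Step 4: R = E[R], so z = 0 with no continuity correction.
Step 5: Two-sided p-value via normal approximation = 2*(1 - Phi(|z|)) = 1.000000.
Step 6: alpha = 0.1. fail to reject H0.

R = 9, z = 0.0000, p = 1.000000, fail to reject H0.


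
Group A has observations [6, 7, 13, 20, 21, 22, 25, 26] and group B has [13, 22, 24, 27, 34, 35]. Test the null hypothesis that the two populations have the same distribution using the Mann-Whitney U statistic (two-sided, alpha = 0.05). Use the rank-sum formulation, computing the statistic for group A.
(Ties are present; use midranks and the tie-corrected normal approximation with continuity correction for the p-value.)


Step 1: Combine and sort all 14 observations; assign midranks.
sorted (value, group): (6,X), (7,X), (13,X), (13,Y), (20,X), (21,X), (22,X), (22,Y), (24,Y), (25,X), (26,X), (27,Y), (34,Y), (35,Y)
ranks: 6->1, 7->2, 13->3.5, 13->3.5, 20->5, 21->6, 22->7.5, 22->7.5, 24->9, 25->10, 26->11, 27->12, 34->13, 35->14
Step 2: Rank sum for X: R1 = 1 + 2 + 3.5 + 5 + 6 + 7.5 + 10 + 11 = 46.
Step 3: U_X = R1 - n1(n1+1)/2 = 46 - 8*9/2 = 46 - 36 = 10.
       U_Y = n1*n2 - U_X = 48 - 10 = 38.
Step 4: Ties are present, so use the tie-corrected normal approximation (with continuity correction) for the p-value.
Step 5: p-value = 0.080692; compare to alpha = 0.05. fail to reject H0.

U_X = 10, p = 0.080692, fail to reject H0 at alpha = 0.05.


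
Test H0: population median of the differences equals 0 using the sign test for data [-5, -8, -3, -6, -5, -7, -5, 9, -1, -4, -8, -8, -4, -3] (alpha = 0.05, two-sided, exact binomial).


Step 1: Discard zero differences. Original n = 14; n_eff = number of nonzero differences = 14.
Nonzero differences (with sign): -5, -8, -3, -6, -5, -7, -5, +9, -1, -4, -8, -8, -4, -3
Step 2: Count signs: positive = 1, negative = 13.
Step 3: Under H0: P(positive) = 0.5, so the number of positives S ~ Bin(14, 0.5).
Step 4: Two-sided exact p-value = sum of Bin(14,0.5) probabilities at or below the observed probability = 0.001831.
Step 5: alpha = 0.05. reject H0.

n_eff = 14, pos = 1, neg = 13, p = 0.001831, reject H0.


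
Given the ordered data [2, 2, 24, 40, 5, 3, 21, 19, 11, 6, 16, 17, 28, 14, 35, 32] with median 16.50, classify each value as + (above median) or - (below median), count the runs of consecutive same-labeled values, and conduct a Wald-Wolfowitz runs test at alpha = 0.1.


Step 1: Compute median = 16.50; label A = above, B = below.
Labels in order: BBAABBAABBBAABAA  (n_A = 8, n_B = 8)
Step 2: Count runs R = 8.
Step 3: Under H0 (random ordering), E[R] = 2*n_A*n_B/(n_A+n_B) + 1 = 2*8*8/16 + 1 = 9.0000.
        Var[R] = 2*n_A*n_B*(2*n_A*n_B - n_A - n_B) / ((n_A+n_B)^2 * (n_A+n_B-1)) = 14336/3840 = 3.7333.
        SD[R] = 1.9322.
Step 4: Continuity-corrected z = (R + 0.5 - E[R]) / SD[R] = (8 + 0.5 - 9.0000) / 1.9322 = -0.2588.
Step 5: Two-sided p-value via normal approximation = 2*(1 - Phi(|z|)) = 0.795809.
Step 6: alpha = 0.1. fail to reject H0.

R = 8, z = -0.2588, p = 0.795809, fail to reject H0.


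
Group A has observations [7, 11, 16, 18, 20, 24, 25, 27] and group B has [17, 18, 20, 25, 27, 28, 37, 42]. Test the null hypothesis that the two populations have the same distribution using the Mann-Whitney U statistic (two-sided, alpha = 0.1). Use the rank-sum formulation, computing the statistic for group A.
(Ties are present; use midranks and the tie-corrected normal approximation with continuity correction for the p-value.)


Step 1: Combine and sort all 16 observations; assign midranks.
sorted (value, group): (7,X), (11,X), (16,X), (17,Y), (18,X), (18,Y), (20,X), (20,Y), (24,X), (25,X), (25,Y), (27,X), (27,Y), (28,Y), (37,Y), (42,Y)
ranks: 7->1, 11->2, 16->3, 17->4, 18->5.5, 18->5.5, 20->7.5, 20->7.5, 24->9, 25->10.5, 25->10.5, 27->12.5, 27->12.5, 28->14, 37->15, 42->16
Step 2: Rank sum for X: R1 = 1 + 2 + 3 + 5.5 + 7.5 + 9 + 10.5 + 12.5 = 51.
Step 3: U_X = R1 - n1(n1+1)/2 = 51 - 8*9/2 = 51 - 36 = 15.
       U_Y = n1*n2 - U_X = 64 - 15 = 49.
Step 4: Ties are present, so use the tie-corrected normal approximation (with continuity correction) for the p-value.
Step 5: p-value = 0.082217; compare to alpha = 0.1. reject H0.

U_X = 15, p = 0.082217, reject H0 at alpha = 0.1.


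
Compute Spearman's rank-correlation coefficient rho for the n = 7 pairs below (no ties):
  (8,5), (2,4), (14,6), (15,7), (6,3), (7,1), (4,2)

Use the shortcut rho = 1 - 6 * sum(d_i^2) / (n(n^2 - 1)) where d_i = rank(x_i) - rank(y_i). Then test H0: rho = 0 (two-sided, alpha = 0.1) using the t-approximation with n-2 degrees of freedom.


Step 1: Rank x and y separately (midranks; no ties here).
rank(x): 8->5, 2->1, 14->6, 15->7, 6->3, 7->4, 4->2
rank(y): 5->5, 4->4, 6->6, 7->7, 3->3, 1->1, 2->2
Step 2: d_i = R_x(i) - R_y(i); compute d_i^2.
  (5-5)^2=0, (1-4)^2=9, (6-6)^2=0, (7-7)^2=0, (3-3)^2=0, (4-1)^2=9, (2-2)^2=0
sum(d^2) = 18.
Step 3: rho = 1 - 6*18 / (7*(7^2 - 1)) = 1 - 108/336 = 0.678571.
Step 4: Under H0, t = rho * sqrt((n-2)/(1-rho^2)) = 2.0657 ~ t(5).
Step 5: Two-sided p-value from the t-distribution with 5 df = 0.093750.
Step 6: alpha = 0.1. reject H0.

rho = 0.6786, p = 0.093750, reject H0 at alpha = 0.1.


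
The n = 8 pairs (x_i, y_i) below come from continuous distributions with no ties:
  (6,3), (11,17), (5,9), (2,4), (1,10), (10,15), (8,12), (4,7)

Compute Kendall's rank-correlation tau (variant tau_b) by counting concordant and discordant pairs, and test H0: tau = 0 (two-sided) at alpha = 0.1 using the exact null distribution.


Step 1: Enumerate the 28 unordered pairs (i,j) with i<j and classify each by sign(x_j-x_i) * sign(y_j-y_i).
  (1,2):dx=+5,dy=+14->C; (1,3):dx=-1,dy=+6->D; (1,4):dx=-4,dy=+1->D; (1,5):dx=-5,dy=+7->D
  (1,6):dx=+4,dy=+12->C; (1,7):dx=+2,dy=+9->C; (1,8):dx=-2,dy=+4->D; (2,3):dx=-6,dy=-8->C
  (2,4):dx=-9,dy=-13->C; (2,5):dx=-10,dy=-7->C; (2,6):dx=-1,dy=-2->C; (2,7):dx=-3,dy=-5->C
  (2,8):dx=-7,dy=-10->C; (3,4):dx=-3,dy=-5->C; (3,5):dx=-4,dy=+1->D; (3,6):dx=+5,dy=+6->C
  (3,7):dx=+3,dy=+3->C; (3,8):dx=-1,dy=-2->C; (4,5):dx=-1,dy=+6->D; (4,6):dx=+8,dy=+11->C
  (4,7):dx=+6,dy=+8->C; (4,8):dx=+2,dy=+3->C; (5,6):dx=+9,dy=+5->C; (5,7):dx=+7,dy=+2->C
  (5,8):dx=+3,dy=-3->D; (6,7):dx=-2,dy=-3->C; (6,8):dx=-6,dy=-8->C; (7,8):dx=-4,dy=-5->C
Step 2: C = 21, D = 7, total pairs = 28.
Step 3: tau = (C - D)/(n(n-1)/2) = (21 - 7)/28 = 0.500000.
Step 4: Exact two-sided p-value (enumerate n! = 40320 permutations of y under H0): p = 0.108681.
Step 5: alpha = 0.1. fail to reject H0.

tau_b = 0.5000 (C=21, D=7), p = 0.108681, fail to reject H0.


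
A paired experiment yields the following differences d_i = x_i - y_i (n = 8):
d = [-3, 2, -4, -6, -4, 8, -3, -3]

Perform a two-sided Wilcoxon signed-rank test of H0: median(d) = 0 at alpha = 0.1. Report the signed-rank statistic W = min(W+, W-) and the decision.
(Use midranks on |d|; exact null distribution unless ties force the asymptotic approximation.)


Step 1: Drop any zero differences (none here) and take |d_i|.
|d| = [3, 2, 4, 6, 4, 8, 3, 3]
Step 2: Midrank |d_i| (ties get averaged ranks).
ranks: |3|->3, |2|->1, |4|->5.5, |6|->7, |4|->5.5, |8|->8, |3|->3, |3|->3
Step 3: Attach original signs; sum ranks with positive sign and with negative sign.
W+ = 1 + 8 = 9
W- = 3 + 5.5 + 7 + 5.5 + 3 + 3 = 27
(Check: W+ + W- = 36 should equal n(n+1)/2 = 36.)
Step 4: Test statistic W = min(W+, W-) = 9.
Step 5: Ties in |d|, so use the tie-corrected normal approximation.
        E[W] = n(n+1)/4 = 8*9/4 = 18.
        Tie groups: |d|=3 (t=3), |d|=4 (t=2); sum(t^3 - t) = 30.
        Var[W] = n(n+1)(2n+1)/24 - sum(t^3-t)/48 = 1224/24 - 30/48 = 50.375.
        z = (W - E[W]) / sqrt(Var[W]) = (9 - 18) / 7.0975 = -1.2680.
        Two-sided p = 2*Phi(z) = 0.204782.
Step 6: alpha = 0.1. fail to reject H0.

W+ = 9, W- = 27, W = min = 9, p = 0.204782, fail to reject H0.


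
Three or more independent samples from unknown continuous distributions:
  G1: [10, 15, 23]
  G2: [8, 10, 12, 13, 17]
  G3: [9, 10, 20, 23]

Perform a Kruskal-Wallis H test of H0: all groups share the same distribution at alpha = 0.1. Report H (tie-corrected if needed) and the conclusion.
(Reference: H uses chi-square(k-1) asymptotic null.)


Step 1: Combine all N = 12 observations and assign midranks.
sorted (value, group, rank): (8,G2,1), (9,G3,2), (10,G1,4), (10,G2,4), (10,G3,4), (12,G2,6), (13,G2,7), (15,G1,8), (17,G2,9), (20,G3,10), (23,G1,11.5), (23,G3,11.5)
Step 2: Sum ranks within each group.
R_1 = 23.5 (n_1 = 3)
R_2 = 27 (n_2 = 5)
R_3 = 27.5 (n_3 = 4)
Step 3: H = 12/(N(N+1)) * sum(R_i^2/n_i) - 3(N+1)
     = 12/(12*13) * (23.5^2/3 + 27^2/5 + 27.5^2/4) - 3*13
     = 0.076923 * 518.946 - 39
     = 0.918910.
Step 4: Ties present; correction factor C = 1 - 30/(12^3 - 12) = 0.982517. Corrected H = 0.918910 / 0.982517 = 0.935261.
Step 5: Under H0, H ~ chi^2(2); p-value = 0.626485.
Step 6: alpha = 0.1. fail to reject H0.

H = 0.9353, df = 2, p = 0.626485, fail to reject H0.


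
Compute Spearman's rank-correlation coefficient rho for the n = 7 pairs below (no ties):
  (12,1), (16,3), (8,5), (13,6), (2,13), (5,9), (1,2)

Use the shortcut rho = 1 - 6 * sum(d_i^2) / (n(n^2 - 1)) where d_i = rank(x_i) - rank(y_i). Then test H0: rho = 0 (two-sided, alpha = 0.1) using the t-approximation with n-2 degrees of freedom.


Step 1: Rank x and y separately (midranks; no ties here).
rank(x): 12->5, 16->7, 8->4, 13->6, 2->2, 5->3, 1->1
rank(y): 1->1, 3->3, 5->4, 6->5, 13->7, 9->6, 2->2
Step 2: d_i = R_x(i) - R_y(i); compute d_i^2.
  (5-1)^2=16, (7-3)^2=16, (4-4)^2=0, (6-5)^2=1, (2-7)^2=25, (3-6)^2=9, (1-2)^2=1
sum(d^2) = 68.
Step 3: rho = 1 - 6*68 / (7*(7^2 - 1)) = 1 - 408/336 = -0.214286.
Step 4: Under H0, t = rho * sqrt((n-2)/(1-rho^2)) = -0.4906 ~ t(5).
Step 5: Two-sided p-value from the t-distribution with 5 df = 0.644512.
Step 6: alpha = 0.1. fail to reject H0.

rho = -0.2143, p = 0.644512, fail to reject H0 at alpha = 0.1.


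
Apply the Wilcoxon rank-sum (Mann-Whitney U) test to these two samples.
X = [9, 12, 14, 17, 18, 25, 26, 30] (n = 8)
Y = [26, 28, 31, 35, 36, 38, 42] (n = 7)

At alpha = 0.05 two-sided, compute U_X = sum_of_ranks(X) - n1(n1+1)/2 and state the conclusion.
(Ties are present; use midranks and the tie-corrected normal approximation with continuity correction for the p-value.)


Step 1: Combine and sort all 15 observations; assign midranks.
sorted (value, group): (9,X), (12,X), (14,X), (17,X), (18,X), (25,X), (26,X), (26,Y), (28,Y), (30,X), (31,Y), (35,Y), (36,Y), (38,Y), (42,Y)
ranks: 9->1, 12->2, 14->3, 17->4, 18->5, 25->6, 26->7.5, 26->7.5, 28->9, 30->10, 31->11, 35->12, 36->13, 38->14, 42->15
Step 2: Rank sum for X: R1 = 1 + 2 + 3 + 4 + 5 + 6 + 7.5 + 10 = 38.5.
Step 3: U_X = R1 - n1(n1+1)/2 = 38.5 - 8*9/2 = 38.5 - 36 = 2.5.
       U_Y = n1*n2 - U_X = 56 - 2.5 = 53.5.
Step 4: Ties are present, so use the tie-corrected normal approximation (with continuity correction) for the p-value.
Step 5: p-value = 0.003782; compare to alpha = 0.05. reject H0.

U_X = 2.5, p = 0.003782, reject H0 at alpha = 0.05.


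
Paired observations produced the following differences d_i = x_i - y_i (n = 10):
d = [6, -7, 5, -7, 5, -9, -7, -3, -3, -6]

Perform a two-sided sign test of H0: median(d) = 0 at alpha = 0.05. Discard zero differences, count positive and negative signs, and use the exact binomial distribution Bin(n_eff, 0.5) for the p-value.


Step 1: Discard zero differences. Original n = 10; n_eff = number of nonzero differences = 10.
Nonzero differences (with sign): +6, -7, +5, -7, +5, -9, -7, -3, -3, -6
Step 2: Count signs: positive = 3, negative = 7.
Step 3: Under H0: P(positive) = 0.5, so the number of positives S ~ Bin(10, 0.5).
Step 4: Two-sided exact p-value = sum of Bin(10,0.5) probabilities at or below the observed probability = 0.343750.
Step 5: alpha = 0.05. fail to reject H0.

n_eff = 10, pos = 3, neg = 7, p = 0.343750, fail to reject H0.


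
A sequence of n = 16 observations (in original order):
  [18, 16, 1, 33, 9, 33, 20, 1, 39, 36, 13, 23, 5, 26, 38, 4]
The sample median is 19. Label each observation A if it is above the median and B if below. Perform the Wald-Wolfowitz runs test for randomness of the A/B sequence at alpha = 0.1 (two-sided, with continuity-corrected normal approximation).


Step 1: Compute median = 19; label A = above, B = below.
Labels in order: BBBABAABAABABAAB  (n_A = 8, n_B = 8)
Step 2: Count runs R = 11.
Step 3: Under H0 (random ordering), E[R] = 2*n_A*n_B/(n_A+n_B) + 1 = 2*8*8/16 + 1 = 9.0000.
        Var[R] = 2*n_A*n_B*(2*n_A*n_B - n_A - n_B) / ((n_A+n_B)^2 * (n_A+n_B-1)) = 14336/3840 = 3.7333.
        SD[R] = 1.9322.
Step 4: Continuity-corrected z = (R - 0.5 - E[R]) / SD[R] = (11 - 0.5 - 9.0000) / 1.9322 = 0.7763.
Step 5: Two-sided p-value via normal approximation = 2*(1 - Phi(|z|)) = 0.437558.
Step 6: alpha = 0.1. fail to reject H0.

R = 11, z = 0.7763, p = 0.437558, fail to reject H0.


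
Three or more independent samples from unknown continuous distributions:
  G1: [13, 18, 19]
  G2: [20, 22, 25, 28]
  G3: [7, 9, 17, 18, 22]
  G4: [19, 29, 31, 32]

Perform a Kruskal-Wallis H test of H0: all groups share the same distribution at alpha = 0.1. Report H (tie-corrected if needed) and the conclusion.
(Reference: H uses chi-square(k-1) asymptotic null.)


Step 1: Combine all N = 16 observations and assign midranks.
sorted (value, group, rank): (7,G3,1), (9,G3,2), (13,G1,3), (17,G3,4), (18,G1,5.5), (18,G3,5.5), (19,G1,7.5), (19,G4,7.5), (20,G2,9), (22,G2,10.5), (22,G3,10.5), (25,G2,12), (28,G2,13), (29,G4,14), (31,G4,15), (32,G4,16)
Step 2: Sum ranks within each group.
R_1 = 16 (n_1 = 3)
R_2 = 44.5 (n_2 = 4)
R_3 = 23 (n_3 = 5)
R_4 = 52.5 (n_4 = 4)
Step 3: H = 12/(N(N+1)) * sum(R_i^2/n_i) - 3(N+1)
     = 12/(16*17) * (16^2/3 + 44.5^2/4 + 23^2/5 + 52.5^2/4) - 3*17
     = 0.044118 * 1375.26 - 51
     = 9.673162.
Step 4: Ties present; correction factor C = 1 - 18/(16^3 - 16) = 0.995588. Corrected H = 9.673162 / 0.995588 = 9.716027.
Step 5: Under H0, H ~ chi^2(3); p-value = 0.021141.
Step 6: alpha = 0.1. reject H0.

H = 9.7160, df = 3, p = 0.021141, reject H0.
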